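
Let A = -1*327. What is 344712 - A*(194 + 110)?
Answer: 444120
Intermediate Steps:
A = -327
344712 - A*(194 + 110) = 344712 - (-327)*(194 + 110) = 344712 - (-327)*304 = 344712 - 1*(-99408) = 344712 + 99408 = 444120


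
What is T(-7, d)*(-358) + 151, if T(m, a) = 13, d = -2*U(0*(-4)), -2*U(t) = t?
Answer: -4503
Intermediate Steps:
U(t) = -t/2
d = 0 (d = -(-1)*0*(-4) = -(-1)*0 = -2*0 = 0)
T(-7, d)*(-358) + 151 = 13*(-358) + 151 = -4654 + 151 = -4503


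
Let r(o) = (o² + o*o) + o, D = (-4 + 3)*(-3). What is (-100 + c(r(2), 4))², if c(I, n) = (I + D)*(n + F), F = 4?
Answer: 16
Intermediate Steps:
D = 3 (D = -1*(-3) = 3)
r(o) = o + 2*o² (r(o) = (o² + o²) + o = 2*o² + o = o + 2*o²)
c(I, n) = (3 + I)*(4 + n) (c(I, n) = (I + 3)*(n + 4) = (3 + I)*(4 + n))
(-100 + c(r(2), 4))² = (-100 + (12 + 3*4 + 4*(2*(1 + 2*2)) + (2*(1 + 2*2))*4))² = (-100 + (12 + 12 + 4*(2*(1 + 4)) + (2*(1 + 4))*4))² = (-100 + (12 + 12 + 4*(2*5) + (2*5)*4))² = (-100 + (12 + 12 + 4*10 + 10*4))² = (-100 + (12 + 12 + 40 + 40))² = (-100 + 104)² = 4² = 16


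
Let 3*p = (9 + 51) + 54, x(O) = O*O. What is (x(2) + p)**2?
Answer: 1764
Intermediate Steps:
x(O) = O**2
p = 38 (p = ((9 + 51) + 54)/3 = (60 + 54)/3 = (1/3)*114 = 38)
(x(2) + p)**2 = (2**2 + 38)**2 = (4 + 38)**2 = 42**2 = 1764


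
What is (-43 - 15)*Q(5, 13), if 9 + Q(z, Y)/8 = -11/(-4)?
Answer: 2900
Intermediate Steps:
Q(z, Y) = -50 (Q(z, Y) = -72 + 8*(-11/(-4)) = -72 + 8*(-11*(-1/4)) = -72 + 8*(11/4) = -72 + 22 = -50)
(-43 - 15)*Q(5, 13) = (-43 - 15)*(-50) = -58*(-50) = 2900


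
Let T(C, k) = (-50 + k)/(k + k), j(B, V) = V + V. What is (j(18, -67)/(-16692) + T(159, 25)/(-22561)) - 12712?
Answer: -1196796579856/94147053 ≈ -12712.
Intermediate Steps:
j(B, V) = 2*V
T(C, k) = (-50 + k)/(2*k) (T(C, k) = (-50 + k)/((2*k)) = (-50 + k)*(1/(2*k)) = (-50 + k)/(2*k))
(j(18, -67)/(-16692) + T(159, 25)/(-22561)) - 12712 = ((2*(-67))/(-16692) + ((½)*(-50 + 25)/25)/(-22561)) - 12712 = (-134*(-1/16692) + ((½)*(1/25)*(-25))*(-1/22561)) - 12712 = (67/8346 - ½*(-1/22561)) - 12712 = (67/8346 + 1/45122) - 12712 = 757880/94147053 - 12712 = -1196796579856/94147053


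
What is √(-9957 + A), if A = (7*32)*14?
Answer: I*√6821 ≈ 82.589*I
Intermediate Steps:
A = 3136 (A = 224*14 = 3136)
√(-9957 + A) = √(-9957 + 3136) = √(-6821) = I*√6821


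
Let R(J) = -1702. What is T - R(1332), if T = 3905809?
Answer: 3907511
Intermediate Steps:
T - R(1332) = 3905809 - 1*(-1702) = 3905809 + 1702 = 3907511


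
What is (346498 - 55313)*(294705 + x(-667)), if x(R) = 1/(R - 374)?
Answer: 89332035826240/1041 ≈ 8.5814e+10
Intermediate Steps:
x(R) = 1/(-374 + R)
(346498 - 55313)*(294705 + x(-667)) = (346498 - 55313)*(294705 + 1/(-374 - 667)) = 291185*(294705 + 1/(-1041)) = 291185*(294705 - 1/1041) = 291185*(306787904/1041) = 89332035826240/1041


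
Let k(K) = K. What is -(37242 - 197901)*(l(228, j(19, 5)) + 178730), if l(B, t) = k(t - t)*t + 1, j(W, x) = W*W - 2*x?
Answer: 28714743729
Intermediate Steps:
j(W, x) = W² - 2*x
l(B, t) = 1 (l(B, t) = (t - t)*t + 1 = 0*t + 1 = 0 + 1 = 1)
-(37242 - 197901)*(l(228, j(19, 5)) + 178730) = -(37242 - 197901)*(1 + 178730) = -(-160659)*178731 = -1*(-28714743729) = 28714743729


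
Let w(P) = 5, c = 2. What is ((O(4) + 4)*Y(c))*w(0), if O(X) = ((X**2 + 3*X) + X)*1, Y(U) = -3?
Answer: -540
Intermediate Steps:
O(X) = X**2 + 4*X (O(X) = (X**2 + 4*X)*1 = X**2 + 4*X)
((O(4) + 4)*Y(c))*w(0) = ((4*(4 + 4) + 4)*(-3))*5 = ((4*8 + 4)*(-3))*5 = ((32 + 4)*(-3))*5 = (36*(-3))*5 = -108*5 = -540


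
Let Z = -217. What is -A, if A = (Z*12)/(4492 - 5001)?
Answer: -2604/509 ≈ -5.1159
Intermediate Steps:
A = 2604/509 (A = (-217*12)/(4492 - 5001) = -2604/(-509) = -2604*(-1/509) = 2604/509 ≈ 5.1159)
-A = -1*2604/509 = -2604/509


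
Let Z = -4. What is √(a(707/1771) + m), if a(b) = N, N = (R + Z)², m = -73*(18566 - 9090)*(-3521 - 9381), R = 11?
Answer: √8924932745 ≈ 94472.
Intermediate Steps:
m = 8924932696 (m = -691748*(-12902) = -73*(-122259352) = 8924932696)
N = 49 (N = (11 - 4)² = 7² = 49)
a(b) = 49
√(a(707/1771) + m) = √(49 + 8924932696) = √8924932745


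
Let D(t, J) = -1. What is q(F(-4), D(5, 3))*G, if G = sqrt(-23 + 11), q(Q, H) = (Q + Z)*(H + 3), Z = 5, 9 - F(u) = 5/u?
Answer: 61*I*sqrt(3) ≈ 105.66*I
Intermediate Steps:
F(u) = 9 - 5/u
q(Q, H) = (3 + H)*(5 + Q) (q(Q, H) = (Q + 5)*(H + 3) = (5 + Q)*(3 + H) = (3 + H)*(5 + Q))
G = 2*I*sqrt(3) (G = sqrt(-12) = 2*I*sqrt(3) ≈ 3.4641*I)
q(F(-4), D(5, 3))*G = (15 + 3*(9 - 5/(-4)) + 5*(-1) - (9 - 5/(-4)))*(2*I*sqrt(3)) = (15 + 3*(9 - 5*(-1/4)) - 5 - (9 - 5*(-1/4)))*(2*I*sqrt(3)) = (15 + 3*(9 + 5/4) - 5 - (9 + 5/4))*(2*I*sqrt(3)) = (15 + 3*(41/4) - 5 - 1*41/4)*(2*I*sqrt(3)) = (15 + 123/4 - 5 - 41/4)*(2*I*sqrt(3)) = 61*(2*I*sqrt(3))/2 = 61*I*sqrt(3)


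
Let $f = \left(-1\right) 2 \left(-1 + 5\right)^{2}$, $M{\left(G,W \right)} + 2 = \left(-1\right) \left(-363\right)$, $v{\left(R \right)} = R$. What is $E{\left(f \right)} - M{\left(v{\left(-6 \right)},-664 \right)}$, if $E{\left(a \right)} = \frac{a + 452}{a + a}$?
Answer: $- \frac{5881}{16} \approx -367.56$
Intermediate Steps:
$M{\left(G,W \right)} = 361$ ($M{\left(G,W \right)} = -2 - -363 = -2 + 363 = 361$)
$f = -32$ ($f = - 2 \cdot 4^{2} = \left(-2\right) 16 = -32$)
$E{\left(a \right)} = \frac{452 + a}{2 a}$
$E{\left(f \right)} - M{\left(v{\left(-6 \right)},-664 \right)} = \frac{452 - 32}{2 \left(-32\right)} - 361 = \frac{1}{2} \left(- \frac{1}{32}\right) 420 - 361 = - \frac{105}{16} - 361 = - \frac{5881}{16}$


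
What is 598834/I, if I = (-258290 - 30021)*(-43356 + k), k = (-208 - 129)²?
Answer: -598834/20243180243 ≈ -2.9582e-5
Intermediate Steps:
k = 113569 (k = (-337)² = 113569)
I = -20243180243 (I = (-258290 - 30021)*(-43356 + 113569) = -288311*70213 = -20243180243)
598834/I = 598834/(-20243180243) = 598834*(-1/20243180243) = -598834/20243180243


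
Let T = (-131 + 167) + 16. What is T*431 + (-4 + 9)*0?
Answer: 22412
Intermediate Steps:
T = 52 (T = 36 + 16 = 52)
T*431 + (-4 + 9)*0 = 52*431 + (-4 + 9)*0 = 22412 + 5*0 = 22412 + 0 = 22412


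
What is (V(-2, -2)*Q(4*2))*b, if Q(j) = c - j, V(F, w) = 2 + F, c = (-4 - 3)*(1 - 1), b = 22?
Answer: 0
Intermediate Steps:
c = 0 (c = -7*0 = 0)
Q(j) = -j (Q(j) = 0 - j = -j)
(V(-2, -2)*Q(4*2))*b = ((2 - 2)*(-4*2))*22 = (0*(-1*8))*22 = (0*(-8))*22 = 0*22 = 0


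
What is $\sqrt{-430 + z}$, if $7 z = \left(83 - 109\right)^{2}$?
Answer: $\frac{i \sqrt{16338}}{7} \approx 18.26 i$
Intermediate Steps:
$z = \frac{676}{7}$ ($z = \frac{\left(83 - 109\right)^{2}}{7} = \frac{\left(-26\right)^{2}}{7} = \frac{1}{7} \cdot 676 = \frac{676}{7} \approx 96.571$)
$\sqrt{-430 + z} = \sqrt{-430 + \frac{676}{7}} = \sqrt{- \frac{2334}{7}} = \frac{i \sqrt{16338}}{7}$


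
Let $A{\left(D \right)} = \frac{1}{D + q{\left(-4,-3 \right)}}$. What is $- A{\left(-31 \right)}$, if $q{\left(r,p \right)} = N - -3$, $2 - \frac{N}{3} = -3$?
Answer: $\frac{1}{13} \approx 0.076923$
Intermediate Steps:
$N = 15$ ($N = 6 - -9 = 6 + 9 = 15$)
$q{\left(r,p \right)} = 18$ ($q{\left(r,p \right)} = 15 - -3 = 15 + 3 = 18$)
$A{\left(D \right)} = \frac{1}{18 + D}$ ($A{\left(D \right)} = \frac{1}{D + 18} = \frac{1}{18 + D}$)
$- A{\left(-31 \right)} = - \frac{1}{18 - 31} = - \frac{1}{-13} = \left(-1\right) \left(- \frac{1}{13}\right) = \frac{1}{13}$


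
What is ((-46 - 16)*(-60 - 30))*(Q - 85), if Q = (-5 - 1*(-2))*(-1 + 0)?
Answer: -457560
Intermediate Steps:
Q = 3 (Q = (-5 + 2)*(-1) = -3*(-1) = 3)
((-46 - 16)*(-60 - 30))*(Q - 85) = ((-46 - 16)*(-60 - 30))*(3 - 85) = -62*(-90)*(-82) = 5580*(-82) = -457560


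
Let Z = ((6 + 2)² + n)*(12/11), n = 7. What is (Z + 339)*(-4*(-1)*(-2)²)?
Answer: 73296/11 ≈ 6663.3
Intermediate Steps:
Z = 852/11 (Z = ((6 + 2)² + 7)*(12/11) = (8² + 7)*(12*(1/11)) = (64 + 7)*(12/11) = 71*(12/11) = 852/11 ≈ 77.455)
(Z + 339)*(-4*(-1)*(-2)²) = (852/11 + 339)*(-4*(-1)*(-2)²) = 4581*(4*4)/11 = (4581/11)*16 = 73296/11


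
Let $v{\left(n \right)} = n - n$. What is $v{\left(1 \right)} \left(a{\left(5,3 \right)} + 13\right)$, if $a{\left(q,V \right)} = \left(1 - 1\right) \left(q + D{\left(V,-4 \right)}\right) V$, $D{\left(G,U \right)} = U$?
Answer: $0$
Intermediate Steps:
$v{\left(n \right)} = 0$
$a{\left(q,V \right)} = 0$ ($a{\left(q,V \right)} = \left(1 - 1\right) \left(q - 4\right) V = \left(1 - 1\right) \left(-4 + q\right) V = 0 \left(-4 + q\right) V = 0 V = 0$)
$v{\left(1 \right)} \left(a{\left(5,3 \right)} + 13\right) = 0 \left(0 + 13\right) = 0 \cdot 13 = 0$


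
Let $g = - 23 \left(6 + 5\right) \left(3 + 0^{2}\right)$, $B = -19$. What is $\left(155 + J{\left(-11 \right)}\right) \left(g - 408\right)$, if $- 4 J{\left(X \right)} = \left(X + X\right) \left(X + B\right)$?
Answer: $11670$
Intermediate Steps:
$g = -759$ ($g = - 23 \cdot 11 \left(3 + 0\right) = - 23 \cdot 11 \cdot 3 = \left(-23\right) 33 = -759$)
$J{\left(X \right)} = - \frac{X \left(-19 + X\right)}{2}$ ($J{\left(X \right)} = - \frac{\left(X + X\right) \left(X - 19\right)}{4} = - \frac{2 X \left(-19 + X\right)}{4} = - \frac{X \left(-19 + X\right)}{2}$)
$\left(155 + J{\left(-11 \right)}\right) \left(g - 408\right) = \left(155 + \frac{1}{2} \left(-11\right) \left(19 - -11\right)\right) \left(-759 - 408\right) = \left(155 + \frac{1}{2} \left(-11\right) \left(19 + 11\right)\right) \left(-1167\right) = \left(155 + \frac{1}{2} \left(-11\right) 30\right) \left(-1167\right) = \left(155 - 165\right) \left(-1167\right) = \left(-10\right) \left(-1167\right) = 11670$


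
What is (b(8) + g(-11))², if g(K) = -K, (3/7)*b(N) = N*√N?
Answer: 26177/9 + 2464*√2/3 ≈ 4070.1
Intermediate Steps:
b(N) = 7*N^(3/2)/3 (b(N) = 7*(N*√N)/3 = 7*N^(3/2)/3)
(b(8) + g(-11))² = (7*8^(3/2)/3 - 1*(-11))² = (7*(16*√2)/3 + 11)² = (112*√2/3 + 11)² = (11 + 112*√2/3)²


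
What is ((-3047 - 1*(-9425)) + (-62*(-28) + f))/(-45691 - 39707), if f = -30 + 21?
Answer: -8105/85398 ≈ -0.094909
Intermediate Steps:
f = -9
((-3047 - 1*(-9425)) + (-62*(-28) + f))/(-45691 - 39707) = ((-3047 - 1*(-9425)) + (-62*(-28) - 9))/(-45691 - 39707) = ((-3047 + 9425) + (1736 - 9))/(-85398) = (6378 + 1727)*(-1/85398) = 8105*(-1/85398) = -8105/85398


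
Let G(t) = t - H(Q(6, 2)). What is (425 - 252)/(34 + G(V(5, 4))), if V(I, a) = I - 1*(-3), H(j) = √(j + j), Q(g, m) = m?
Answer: 173/40 ≈ 4.3250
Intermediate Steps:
H(j) = √2*√j (H(j) = √(2*j) = √2*√j)
V(I, a) = 3 + I (V(I, a) = I + 3 = 3 + I)
G(t) = -2 + t (G(t) = t - √2*√2 = t - 1*2 = t - 2 = -2 + t)
(425 - 252)/(34 + G(V(5, 4))) = (425 - 252)/(34 + (-2 + (3 + 5))) = 173/(34 + (-2 + 8)) = 173/(34 + 6) = 173/40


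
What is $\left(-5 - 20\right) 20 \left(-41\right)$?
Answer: $20500$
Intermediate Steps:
$\left(-5 - 20\right) 20 \left(-41\right) = \left(-25\right) 20 \left(-41\right) = \left(-500\right) \left(-41\right) = 20500$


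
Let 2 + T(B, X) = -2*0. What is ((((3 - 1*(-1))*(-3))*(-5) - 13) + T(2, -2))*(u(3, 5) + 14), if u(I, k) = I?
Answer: 765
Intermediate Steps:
T(B, X) = -2 (T(B, X) = -2 - 2*0 = -2 + 0 = -2)
((((3 - 1*(-1))*(-3))*(-5) - 13) + T(2, -2))*(u(3, 5) + 14) = ((((3 - 1*(-1))*(-3))*(-5) - 13) - 2)*(3 + 14) = ((((3 + 1)*(-3))*(-5) - 13) - 2)*17 = (((4*(-3))*(-5) - 13) - 2)*17 = ((-12*(-5) - 13) - 2)*17 = ((60 - 13) - 2)*17 = (47 - 2)*17 = 45*17 = 765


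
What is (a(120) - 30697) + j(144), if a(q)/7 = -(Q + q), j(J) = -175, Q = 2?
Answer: -31726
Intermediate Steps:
a(q) = -14 - 7*q (a(q) = 7*(-(2 + q)) = 7*(-2 - q) = -14 - 7*q)
(a(120) - 30697) + j(144) = ((-14 - 7*120) - 30697) - 175 = ((-14 - 840) - 30697) - 175 = (-854 - 30697) - 175 = -31551 - 175 = -31726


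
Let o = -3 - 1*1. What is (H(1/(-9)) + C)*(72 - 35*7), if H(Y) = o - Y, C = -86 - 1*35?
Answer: 194452/9 ≈ 21606.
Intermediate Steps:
o = -4 (o = -3 - 1 = -4)
C = -121 (C = -86 - 35 = -121)
H(Y) = -4 - Y
(H(1/(-9)) + C)*(72 - 35*7) = ((-4 - 1/(-9)) - 121)*(72 - 35*7) = ((-4 - 1*(-1/9)) - 121)*(72 - 245) = ((-4 + 1/9) - 121)*(-173) = (-35/9 - 121)*(-173) = -1124/9*(-173) = 194452/9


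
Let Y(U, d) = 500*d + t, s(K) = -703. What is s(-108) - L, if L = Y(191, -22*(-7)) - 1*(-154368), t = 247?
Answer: -232318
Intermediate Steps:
Y(U, d) = 247 + 500*d (Y(U, d) = 500*d + 247 = 247 + 500*d)
L = 231615 (L = (247 + 500*(-22*(-7))) - 1*(-154368) = (247 + 500*154) + 154368 = (247 + 77000) + 154368 = 77247 + 154368 = 231615)
s(-108) - L = -703 - 1*231615 = -703 - 231615 = -232318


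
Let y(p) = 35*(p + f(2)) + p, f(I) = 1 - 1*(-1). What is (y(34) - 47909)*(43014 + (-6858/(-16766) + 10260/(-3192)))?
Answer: -235306918694985/117362 ≈ -2.0050e+9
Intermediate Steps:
f(I) = 2 (f(I) = 1 + 1 = 2)
y(p) = 70 + 36*p (y(p) = 35*(p + 2) + p = 35*(2 + p) + p = (70 + 35*p) + p = 70 + 36*p)
(y(34) - 47909)*(43014 + (-6858/(-16766) + 10260/(-3192))) = ((70 + 36*34) - 47909)*(43014 + (-6858/(-16766) + 10260/(-3192))) = ((70 + 1224) - 47909)*(43014 + (-6858*(-1/16766) + 10260*(-1/3192))) = (1294 - 47909)*(43014 + (3429/8383 - 45/14)) = -46615*(43014 - 329229/117362) = -46615*5047879839/117362 = -235306918694985/117362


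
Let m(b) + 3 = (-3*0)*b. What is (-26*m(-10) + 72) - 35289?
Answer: -35139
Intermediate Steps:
m(b) = -3 (m(b) = -3 + (-3*0)*b = -3 + 0*b = -3 + 0 = -3)
(-26*m(-10) + 72) - 35289 = (-26*(-3) + 72) - 35289 = (78 + 72) - 35289 = 150 - 35289 = -35139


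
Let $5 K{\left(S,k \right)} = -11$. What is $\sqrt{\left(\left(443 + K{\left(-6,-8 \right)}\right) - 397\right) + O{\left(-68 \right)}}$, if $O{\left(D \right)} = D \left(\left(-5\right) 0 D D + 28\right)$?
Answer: $\frac{i \sqrt{46505}}{5} \approx 43.13 i$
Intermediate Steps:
$K{\left(S,k \right)} = - \frac{11}{5}$ ($K{\left(S,k \right)} = \frac{1}{5} \left(-11\right) = - \frac{11}{5}$)
$O{\left(D \right)} = 28 D$ ($O{\left(D \right)} = D \left(0 D D + 28\right) = D \left(0 D + 28\right) = D \left(0 + 28\right) = D 28 = 28 D$)
$\sqrt{\left(\left(443 + K{\left(-6,-8 \right)}\right) - 397\right) + O{\left(-68 \right)}} = \sqrt{\left(\left(443 - \frac{11}{5}\right) - 397\right) + 28 \left(-68\right)} = \sqrt{\left(\frac{2204}{5} - 397\right) - 1904} = \sqrt{\frac{219}{5} - 1904} = \sqrt{- \frac{9301}{5}} = \frac{i \sqrt{46505}}{5}$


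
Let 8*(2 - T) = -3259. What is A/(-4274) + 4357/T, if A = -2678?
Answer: 78872497/6998675 ≈ 11.270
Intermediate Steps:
T = 3275/8 (T = 2 - ⅛*(-3259) = 2 + 3259/8 = 3275/8 ≈ 409.38)
A/(-4274) + 4357/T = -2678/(-4274) + 4357/(3275/8) = -2678*(-1/4274) + 4357*(8/3275) = 1339/2137 + 34856/3275 = 78872497/6998675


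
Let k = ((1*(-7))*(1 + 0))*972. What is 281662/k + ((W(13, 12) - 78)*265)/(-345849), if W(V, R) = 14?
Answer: -2316598219/56027538 ≈ -41.347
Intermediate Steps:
k = -6804 (k = -7*1*972 = -7*972 = -6804)
281662/k + ((W(13, 12) - 78)*265)/(-345849) = 281662/(-6804) + ((14 - 78)*265)/(-345849) = 281662*(-1/6804) - 64*265*(-1/345849) = -140831/3402 - 16960*(-1/345849) = -140831/3402 + 16960/345849 = -2316598219/56027538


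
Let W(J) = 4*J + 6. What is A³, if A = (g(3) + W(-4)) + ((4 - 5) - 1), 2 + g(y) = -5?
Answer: -6859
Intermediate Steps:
g(y) = -7 (g(y) = -2 - 5 = -7)
W(J) = 6 + 4*J
A = -19 (A = (-7 + (6 + 4*(-4))) + ((4 - 5) - 1) = (-7 + (6 - 16)) + (-1 - 1) = (-7 - 10) - 2 = -17 - 2 = -19)
A³ = (-19)³ = -6859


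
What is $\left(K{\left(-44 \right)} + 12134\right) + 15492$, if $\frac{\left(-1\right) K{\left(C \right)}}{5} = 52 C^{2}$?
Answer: $-475734$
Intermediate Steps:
$K{\left(C \right)} = - 260 C^{2}$ ($K{\left(C \right)} = - 5 \cdot 52 C^{2} = - 260 C^{2}$)
$\left(K{\left(-44 \right)} + 12134\right) + 15492 = \left(- 260 \left(-44\right)^{2} + 12134\right) + 15492 = \left(\left(-260\right) 1936 + 12134\right) + 15492 = \left(-503360 + 12134\right) + 15492 = -491226 + 15492 = -475734$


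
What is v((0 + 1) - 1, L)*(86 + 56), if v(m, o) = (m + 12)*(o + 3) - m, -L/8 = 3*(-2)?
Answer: 86904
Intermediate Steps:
L = 48 (L = -24*(-2) = -8*(-6) = 48)
v(m, o) = -m + (3 + o)*(12 + m) (v(m, o) = (12 + m)*(3 + o) - m = (3 + o)*(12 + m) - m = -m + (3 + o)*(12 + m))
v((0 + 1) - 1, L)*(86 + 56) = (36 + 2*((0 + 1) - 1) + 12*48 + ((0 + 1) - 1)*48)*(86 + 56) = (36 + 2*(1 - 1) + 576 + (1 - 1)*48)*142 = (36 + 2*0 + 576 + 0*48)*142 = (36 + 0 + 576 + 0)*142 = 612*142 = 86904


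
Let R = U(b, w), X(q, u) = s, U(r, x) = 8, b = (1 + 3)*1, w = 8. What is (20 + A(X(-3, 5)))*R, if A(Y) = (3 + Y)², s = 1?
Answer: 288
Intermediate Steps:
b = 4 (b = 4*1 = 4)
X(q, u) = 1
R = 8
(20 + A(X(-3, 5)))*R = (20 + (3 + 1)²)*8 = (20 + 4²)*8 = (20 + 16)*8 = 36*8 = 288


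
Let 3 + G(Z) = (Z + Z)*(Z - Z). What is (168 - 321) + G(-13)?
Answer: -156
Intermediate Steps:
G(Z) = -3 (G(Z) = -3 + (Z + Z)*(Z - Z) = -3 + (2*Z)*0 = -3 + 0 = -3)
(168 - 321) + G(-13) = (168 - 321) - 3 = -153 - 3 = -156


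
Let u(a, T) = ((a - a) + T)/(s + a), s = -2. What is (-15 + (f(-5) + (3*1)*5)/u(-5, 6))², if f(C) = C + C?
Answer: 15625/36 ≈ 434.03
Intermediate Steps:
f(C) = 2*C
u(a, T) = T/(-2 + a) (u(a, T) = ((a - a) + T)/(-2 + a) = (0 + T)/(-2 + a) = T/(-2 + a))
(-15 + (f(-5) + (3*1)*5)/u(-5, 6))² = (-15 + (2*(-5) + (3*1)*5)/((6/(-2 - 5))))² = (-15 + (-10 + 3*5)/((6/(-7))))² = (-15 + (-10 + 15)/((6*(-⅐))))² = (-15 + 5/(-6/7))² = (-15 + 5*(-7/6))² = (-15 - 35/6)² = (-125/6)² = 15625/36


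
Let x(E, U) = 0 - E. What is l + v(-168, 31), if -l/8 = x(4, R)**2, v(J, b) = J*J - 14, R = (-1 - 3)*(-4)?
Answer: 28082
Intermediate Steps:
R = 16 (R = -4*(-4) = 16)
x(E, U) = -E
v(J, b) = -14 + J**2 (v(J, b) = J**2 - 14 = -14 + J**2)
l = -128 (l = -8*(-1*4)**2 = -8*(-4)**2 = -8*16 = -128)
l + v(-168, 31) = -128 + (-14 + (-168)**2) = -128 + (-14 + 28224) = -128 + 28210 = 28082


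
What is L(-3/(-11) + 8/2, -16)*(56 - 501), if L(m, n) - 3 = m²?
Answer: -1144540/121 ≈ -9459.0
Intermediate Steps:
L(m, n) = 3 + m²
L(-3/(-11) + 8/2, -16)*(56 - 501) = (3 + (-3/(-11) + 8/2)²)*(56 - 501) = (3 + (-3*(-1/11) + 8*(½))²)*(-445) = (3 + (3/11 + 4)²)*(-445) = (3 + (47/11)²)*(-445) = (3 + 2209/121)*(-445) = (2572/121)*(-445) = -1144540/121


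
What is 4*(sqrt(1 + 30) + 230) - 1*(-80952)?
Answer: 81872 + 4*sqrt(31) ≈ 81894.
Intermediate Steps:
4*(sqrt(1 + 30) + 230) - 1*(-80952) = 4*(sqrt(31) + 230) + 80952 = 4*(230 + sqrt(31)) + 80952 = (920 + 4*sqrt(31)) + 80952 = 81872 + 4*sqrt(31)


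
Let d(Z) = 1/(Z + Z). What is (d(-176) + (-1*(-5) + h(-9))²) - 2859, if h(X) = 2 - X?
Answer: -916257/352 ≈ -2603.0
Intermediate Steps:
d(Z) = 1/(2*Z)
(d(-176) + (-1*(-5) + h(-9))²) - 2859 = ((½)/(-176) + (-1*(-5) + (2 - 1*(-9)))²) - 2859 = ((½)*(-1/176) + (5 + (2 + 9))²) - 2859 = (-1/352 + (5 + 11)²) - 2859 = (-1/352 + 16²) - 2859 = (-1/352 + 256) - 2859 = 90111/352 - 2859 = -916257/352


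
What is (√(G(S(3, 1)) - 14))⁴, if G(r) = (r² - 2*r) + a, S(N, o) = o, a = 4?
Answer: 121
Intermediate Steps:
G(r) = 4 + r² - 2*r (G(r) = (r² - 2*r) + 4 = 4 + r² - 2*r)
(√(G(S(3, 1)) - 14))⁴ = (√((4 + 1² - 2*1) - 14))⁴ = (√((4 + 1 - 2) - 14))⁴ = (√(3 - 14))⁴ = (√(-11))⁴ = (I*√11)⁴ = 121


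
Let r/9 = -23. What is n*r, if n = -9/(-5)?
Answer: -1863/5 ≈ -372.60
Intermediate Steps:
r = -207 (r = 9*(-23) = -207)
n = 9/5 (n = -9*(-1/5) = 9/5 ≈ 1.8000)
n*r = (9/5)*(-207) = -1863/5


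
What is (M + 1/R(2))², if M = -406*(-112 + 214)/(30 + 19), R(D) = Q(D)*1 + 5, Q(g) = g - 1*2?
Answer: 874562329/1225 ≈ 7.1393e+5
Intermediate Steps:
Q(g) = -2 + g (Q(g) = g - 2 = -2 + g)
R(D) = 3 + D (R(D) = (-2 + D)*1 + 5 = (-2 + D) + 5 = 3 + D)
M = -5916/7 (M = -406/(49/102) = -406/(49*(1/102)) = -406/49/102 = -406*102/49 = -5916/7 ≈ -845.14)
(M + 1/R(2))² = (-5916/7 + 1/(3 + 2))² = (-5916/7 + 1/5)² = (-5916/7 + ⅕)² = (-29573/35)² = 874562329/1225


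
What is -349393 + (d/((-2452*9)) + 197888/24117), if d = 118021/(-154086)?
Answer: -9550633631476302469/27335573208072 ≈ -3.4939e+5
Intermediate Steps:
d = -118021/154086 (d = 118021*(-1/154086) = -118021/154086 ≈ -0.76594)
-349393 + (d/((-2452*9)) + 197888/24117) = -349393 + (-118021/(154086*((-2452*9))) + 197888/24117) = -349393 + (-118021/154086/(-22068) + 197888*(1/24117)) = -349393 + (-118021/154086*(-1/22068) + 197888/24117) = -349393 + (118021/3400369848 + 197888/24117) = -349393 + 224298411597827/27335573208072 = -9550633631476302469/27335573208072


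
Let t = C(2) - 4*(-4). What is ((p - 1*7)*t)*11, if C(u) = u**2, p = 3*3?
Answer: 440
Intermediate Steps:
p = 9
t = 20 (t = 2**2 - 4*(-4) = 4 + 16 = 20)
((p - 1*7)*t)*11 = ((9 - 1*7)*20)*11 = ((9 - 7)*20)*11 = (2*20)*11 = 40*11 = 440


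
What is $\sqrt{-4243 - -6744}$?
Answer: $\sqrt{2501} \approx 50.01$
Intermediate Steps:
$\sqrt{-4243 - -6744} = \sqrt{-4243 + 6744} = \sqrt{2501}$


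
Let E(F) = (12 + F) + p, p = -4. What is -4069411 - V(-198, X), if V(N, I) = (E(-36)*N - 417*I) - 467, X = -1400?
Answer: -4658288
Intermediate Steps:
E(F) = 8 + F (E(F) = (12 + F) - 4 = 8 + F)
V(N, I) = -467 - 417*I - 28*N (V(N, I) = ((8 - 36)*N - 417*I) - 467 = (-28*N - 417*I) - 467 = (-417*I - 28*N) - 467 = -467 - 417*I - 28*N)
-4069411 - V(-198, X) = -4069411 - (-467 - 417*(-1400) - 28*(-198)) = -4069411 - (-467 + 583800 + 5544) = -4069411 - 1*588877 = -4069411 - 588877 = -4658288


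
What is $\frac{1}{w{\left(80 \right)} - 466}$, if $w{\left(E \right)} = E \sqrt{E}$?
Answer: $\frac{233}{147422} + \frac{80 \sqrt{5}}{73711} \approx 0.0040073$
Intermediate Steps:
$w{\left(E \right)} = E^{\frac{3}{2}}$
$\frac{1}{w{\left(80 \right)} - 466} = \frac{1}{80^{\frac{3}{2}} - 466} = \frac{1}{320 \sqrt{5} - 466} = \frac{1}{-466 + 320 \sqrt{5}}$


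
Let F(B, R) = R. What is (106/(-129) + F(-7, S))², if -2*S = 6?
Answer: 243049/16641 ≈ 14.605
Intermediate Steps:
S = -3 (S = -½*6 = -3)
(106/(-129) + F(-7, S))² = (106/(-129) - 3)² = (106*(-1/129) - 3)² = (-106/129 - 3)² = (-493/129)² = 243049/16641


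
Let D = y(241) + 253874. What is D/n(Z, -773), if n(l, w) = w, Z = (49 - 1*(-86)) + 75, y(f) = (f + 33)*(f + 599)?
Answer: -484034/773 ≈ -626.18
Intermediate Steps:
y(f) = (33 + f)*(599 + f)
Z = 210 (Z = (49 + 86) + 75 = 135 + 75 = 210)
D = 484034 (D = (19767 + 241**2 + 632*241) + 253874 = (19767 + 58081 + 152312) + 253874 = 230160 + 253874 = 484034)
D/n(Z, -773) = 484034/(-773) = 484034*(-1/773) = -484034/773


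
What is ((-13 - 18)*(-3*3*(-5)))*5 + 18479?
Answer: 11504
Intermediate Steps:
((-13 - 18)*(-3*3*(-5)))*5 + 18479 = -(-279)*(-5)*5 + 18479 = -31*45*5 + 18479 = -1395*5 + 18479 = -6975 + 18479 = 11504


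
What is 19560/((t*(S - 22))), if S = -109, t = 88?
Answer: -2445/1441 ≈ -1.6967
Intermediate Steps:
19560/((t*(S - 22))) = 19560/((88*(-109 - 22))) = 19560/((88*(-131))) = 19560/(-11528) = 19560*(-1/11528) = -2445/1441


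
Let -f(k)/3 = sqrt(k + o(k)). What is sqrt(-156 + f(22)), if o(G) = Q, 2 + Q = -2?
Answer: sqrt(-156 - 9*sqrt(2)) ≈ 12.99*I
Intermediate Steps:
Q = -4 (Q = -2 - 2 = -4)
o(G) = -4
f(k) = -3*sqrt(-4 + k) (f(k) = -3*sqrt(k - 4) = -3*sqrt(-4 + k))
sqrt(-156 + f(22)) = sqrt(-156 - 3*sqrt(-4 + 22)) = sqrt(-156 - 9*sqrt(2))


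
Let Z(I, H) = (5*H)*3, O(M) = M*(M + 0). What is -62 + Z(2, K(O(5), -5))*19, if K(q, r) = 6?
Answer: 1648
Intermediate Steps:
O(M) = M² (O(M) = M*M = M²)
Z(I, H) = 15*H
-62 + Z(2, K(O(5), -5))*19 = -62 + (15*6)*19 = -62 + 90*19 = -62 + 1710 = 1648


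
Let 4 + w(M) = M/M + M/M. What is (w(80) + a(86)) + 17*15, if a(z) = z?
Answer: 339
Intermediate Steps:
w(M) = -2 (w(M) = -4 + (M/M + M/M) = -4 + (1 + 1) = -4 + 2 = -2)
(w(80) + a(86)) + 17*15 = (-2 + 86) + 17*15 = 84 + 255 = 339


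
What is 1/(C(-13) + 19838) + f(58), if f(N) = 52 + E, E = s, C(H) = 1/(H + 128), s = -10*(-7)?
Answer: 278327377/2281371 ≈ 122.00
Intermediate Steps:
s = 70
C(H) = 1/(128 + H)
E = 70
f(N) = 122 (f(N) = 52 + 70 = 122)
1/(C(-13) + 19838) + f(58) = 1/(1/(128 - 13) + 19838) + 122 = 1/(1/115 + 19838) + 122 = 1/(2281371/115) + 122 = 115/2281371 + 122 = 278327377/2281371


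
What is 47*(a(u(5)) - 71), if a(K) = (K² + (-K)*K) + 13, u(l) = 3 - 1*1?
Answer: -2726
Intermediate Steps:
u(l) = 2 (u(l) = 3 - 1 = 2)
a(K) = 13 (a(K) = (K² - K²) + 13 = 0 + 13 = 13)
47*(a(u(5)) - 71) = 47*(13 - 71) = 47*(-58) = -2726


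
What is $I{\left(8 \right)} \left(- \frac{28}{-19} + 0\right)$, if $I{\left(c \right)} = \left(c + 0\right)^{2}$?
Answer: $\frac{1792}{19} \approx 94.316$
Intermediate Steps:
$I{\left(c \right)} = c^{2}$
$I{\left(8 \right)} \left(- \frac{28}{-19} + 0\right) = 8^{2} \left(- \frac{28}{-19} + 0\right) = 64 \left(\left(-28\right) \left(- \frac{1}{19}\right) + 0\right) = 64 \left(\frac{28}{19} + 0\right) = 64 \cdot \frac{28}{19} = \frac{1792}{19}$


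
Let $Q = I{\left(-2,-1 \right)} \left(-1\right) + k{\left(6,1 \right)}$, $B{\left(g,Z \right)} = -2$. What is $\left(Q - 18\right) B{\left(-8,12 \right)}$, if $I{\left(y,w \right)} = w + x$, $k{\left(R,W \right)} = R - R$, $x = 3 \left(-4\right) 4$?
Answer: $-62$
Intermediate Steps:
$x = -48$ ($x = \left(-12\right) 4 = -48$)
$k{\left(R,W \right)} = 0$
$I{\left(y,w \right)} = -48 + w$ ($I{\left(y,w \right)} = w - 48 = -48 + w$)
$Q = 49$ ($Q = \left(-48 - 1\right) \left(-1\right) + 0 = \left(-49\right) \left(-1\right) + 0 = 49 + 0 = 49$)
$\left(Q - 18\right) B{\left(-8,12 \right)} = \left(49 - 18\right) \left(-2\right) = 31 \left(-2\right) = -62$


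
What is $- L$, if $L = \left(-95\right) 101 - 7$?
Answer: $9602$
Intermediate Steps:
$L = -9602$ ($L = -9595 - 7 = -9602$)
$- L = \left(-1\right) \left(-9602\right) = 9602$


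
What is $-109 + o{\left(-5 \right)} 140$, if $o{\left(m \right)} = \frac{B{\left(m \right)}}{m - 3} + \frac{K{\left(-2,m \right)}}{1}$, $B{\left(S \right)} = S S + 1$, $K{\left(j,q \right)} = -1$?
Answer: $-704$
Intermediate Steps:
$B{\left(S \right)} = 1 + S^{2}$ ($B{\left(S \right)} = S^{2} + 1 = 1 + S^{2}$)
$o{\left(m \right)} = -1 + \frac{1 + m^{2}}{-3 + m}$ ($o{\left(m \right)} = \frac{1 + m^{2}}{m - 3} - 1^{-1} = \frac{1 + m^{2}}{-3 + m} - 1 = -1 + \frac{1 + m^{2}}{-3 + m}$)
$-109 + o{\left(-5 \right)} 140 = -109 + \frac{4 + \left(-5\right)^{2} - -5}{-3 - 5} \cdot 140 = -109 + \frac{4 + 25 + 5}{-8} \cdot 140 = -109 + \left(- \frac{1}{8}\right) 34 \cdot 140 = -109 - 595 = -704$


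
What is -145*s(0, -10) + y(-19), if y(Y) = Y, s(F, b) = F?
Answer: -19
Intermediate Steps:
-145*s(0, -10) + y(-19) = -145*0 - 19 = 0 - 19 = -19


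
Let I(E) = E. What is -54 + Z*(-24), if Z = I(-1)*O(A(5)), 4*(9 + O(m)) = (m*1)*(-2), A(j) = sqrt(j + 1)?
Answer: -270 - 12*sqrt(6) ≈ -299.39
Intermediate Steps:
A(j) = sqrt(1 + j)
O(m) = -9 - m/2 (O(m) = -9 + ((m*1)*(-2))/4 = -9 + (m*(-2))/4 = -9 + (-2*m)/4 = -9 - m/2)
Z = 9 + sqrt(6)/2 (Z = -(-9 - sqrt(1 + 5)/2) = -(-9 - sqrt(6)/2) = 9 + sqrt(6)/2 ≈ 10.225)
-54 + Z*(-24) = -54 + (9 + sqrt(6)/2)*(-24) = -54 + (-216 - 12*sqrt(6)) = -270 - 12*sqrt(6)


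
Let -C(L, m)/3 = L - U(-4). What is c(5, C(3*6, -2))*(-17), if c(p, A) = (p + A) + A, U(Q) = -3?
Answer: 2057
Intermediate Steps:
C(L, m) = -9 - 3*L (C(L, m) = -3*(L - 1*(-3)) = -3*(L + 3) = -3*(3 + L) = -9 - 3*L)
c(p, A) = p + 2*A (c(p, A) = (A + p) + A = p + 2*A)
c(5, C(3*6, -2))*(-17) = (5 + 2*(-9 - 9*6))*(-17) = (5 + 2*(-9 - 3*18))*(-17) = (5 + 2*(-9 - 54))*(-17) = (5 + 2*(-63))*(-17) = (5 - 126)*(-17) = -121*(-17) = 2057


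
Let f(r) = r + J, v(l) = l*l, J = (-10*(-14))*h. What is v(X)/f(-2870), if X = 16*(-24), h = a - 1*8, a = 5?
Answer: -73728/1645 ≈ -44.819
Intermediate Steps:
h = -3 (h = 5 - 1*8 = 5 - 8 = -3)
X = -384
J = -420 (J = -10*(-14)*(-3) = 140*(-3) = -420)
v(l) = l²
f(r) = -420 + r (f(r) = r - 420 = -420 + r)
v(X)/f(-2870) = (-384)²/(-420 - 2870) = 147456/(-3290) = 147456*(-1/3290) = -73728/1645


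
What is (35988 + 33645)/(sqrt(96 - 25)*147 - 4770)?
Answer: -36905490/2357629 - 1137339*sqrt(71)/2357629 ≈ -19.718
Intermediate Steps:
(35988 + 33645)/(sqrt(96 - 25)*147 - 4770) = 69633/(sqrt(71)*147 - 4770) = 69633/(147*sqrt(71) - 4770) = 69633/(-4770 + 147*sqrt(71))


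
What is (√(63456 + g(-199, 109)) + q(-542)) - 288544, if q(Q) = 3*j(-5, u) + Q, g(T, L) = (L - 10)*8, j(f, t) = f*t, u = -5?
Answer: -289011 + 2*√16062 ≈ -2.8876e+5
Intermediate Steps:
g(T, L) = -80 + 8*L (g(T, L) = (-10 + L)*8 = -80 + 8*L)
q(Q) = 75 + Q (q(Q) = 3*(-5*(-5)) + Q = 3*25 + Q = 75 + Q)
(√(63456 + g(-199, 109)) + q(-542)) - 288544 = (√(63456 + (-80 + 8*109)) + (75 - 542)) - 288544 = (√(63456 + (-80 + 872)) - 467) - 288544 = (√(63456 + 792) - 467) - 288544 = (√64248 - 467) - 288544 = (2*√16062 - 467) - 288544 = (-467 + 2*√16062) - 288544 = -289011 + 2*√16062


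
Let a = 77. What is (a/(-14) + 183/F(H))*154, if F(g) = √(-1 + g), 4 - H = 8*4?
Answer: -847 - 28182*I*√29/29 ≈ -847.0 - 5233.3*I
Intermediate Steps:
H = -28 (H = 4 - 8*4 = 4 - 1*32 = 4 - 32 = -28)
(a/(-14) + 183/F(H))*154 = (77/(-14) + 183/(√(-1 - 28)))*154 = (77*(-1/14) + 183/(√(-29)))*154 = (-11/2 + 183/((I*√29)))*154 = (-11/2 + 183*(-I*√29/29))*154 = (-11/2 - 183*I*√29/29)*154 = -847 - 28182*I*√29/29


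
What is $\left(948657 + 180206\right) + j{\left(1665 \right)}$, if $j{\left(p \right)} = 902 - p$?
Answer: $1128100$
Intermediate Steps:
$\left(948657 + 180206\right) + j{\left(1665 \right)} = \left(948657 + 180206\right) + \left(902 - 1665\right) = 1128863 + \left(902 - 1665\right) = 1128863 - 763 = 1128100$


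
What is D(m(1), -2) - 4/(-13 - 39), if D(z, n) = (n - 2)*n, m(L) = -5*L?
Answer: 105/13 ≈ 8.0769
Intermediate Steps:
D(z, n) = n*(-2 + n) (D(z, n) = (-2 + n)*n = n*(-2 + n))
D(m(1), -2) - 4/(-13 - 39) = -2*(-2 - 2) - 4/(-13 - 39) = -2*(-4) - 4/(-52) = 8 - 4*(-1/52) = 8 + 1/13 = 105/13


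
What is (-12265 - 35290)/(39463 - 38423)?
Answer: -9511/208 ≈ -45.726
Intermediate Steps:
(-12265 - 35290)/(39463 - 38423) = -47555/1040 = -47555*1/1040 = -9511/208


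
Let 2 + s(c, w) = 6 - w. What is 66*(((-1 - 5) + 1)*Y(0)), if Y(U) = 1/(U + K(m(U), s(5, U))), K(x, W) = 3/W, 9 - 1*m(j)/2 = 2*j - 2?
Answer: -440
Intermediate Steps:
s(c, w) = 4 - w (s(c, w) = -2 + (6 - w) = 4 - w)
m(j) = 22 - 4*j (m(j) = 18 - 2*(2*j - 2) = 18 - 2*(-2 + 2*j) = 18 + (4 - 4*j) = 22 - 4*j)
Y(U) = 1/(U + 3/(4 - U))
66*(((-1 - 5) + 1)*Y(0)) = 66*(((-1 - 5) + 1)*((-4 + 0)/(-3 + 0*(-4 + 0)))) = 66*((-6 + 1)*(-4/(-3 + 0*(-4)))) = 66*(-5*(-4)/(-3 + 0)) = 66*(-5*(-4)/(-3)) = 66*(-(-5)*(-4)/3) = 66*(-5*4/3) = 66*(-20/3) = -440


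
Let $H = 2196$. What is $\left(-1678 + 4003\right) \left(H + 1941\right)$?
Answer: $9618525$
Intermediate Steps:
$\left(-1678 + 4003\right) \left(H + 1941\right) = \left(-1678 + 4003\right) \left(2196 + 1941\right) = 2325 \cdot 4137 = 9618525$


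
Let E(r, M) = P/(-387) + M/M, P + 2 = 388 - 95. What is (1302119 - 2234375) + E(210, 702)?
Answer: -120260992/129 ≈ -9.3226e+5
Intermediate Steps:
P = 291 (P = -2 + (388 - 95) = -2 + 293 = 291)
E(r, M) = 32/129 (E(r, M) = 291/(-387) + M/M = 291*(-1/387) + 1 = -97/129 + 1 = 32/129)
(1302119 - 2234375) + E(210, 702) = (1302119 - 2234375) + 32/129 = -932256 + 32/129 = -120260992/129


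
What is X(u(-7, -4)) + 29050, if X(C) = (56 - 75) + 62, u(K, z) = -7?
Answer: 29093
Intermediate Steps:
X(C) = 43 (X(C) = -19 + 62 = 43)
X(u(-7, -4)) + 29050 = 43 + 29050 = 29093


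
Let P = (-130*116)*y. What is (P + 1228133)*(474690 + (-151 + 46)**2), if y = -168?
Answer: 1827052429695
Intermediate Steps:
P = 2533440 (P = -130*116*(-168) = -15080*(-168) = 2533440)
(P + 1228133)*(474690 + (-151 + 46)**2) = (2533440 + 1228133)*(474690 + (-151 + 46)**2) = 3761573*(474690 + (-105)**2) = 3761573*(474690 + 11025) = 3761573*485715 = 1827052429695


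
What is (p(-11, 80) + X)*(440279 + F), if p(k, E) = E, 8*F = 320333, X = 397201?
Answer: 1526578065765/8 ≈ 1.9082e+11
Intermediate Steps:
F = 320333/8 (F = (⅛)*320333 = 320333/8 ≈ 40042.)
(p(-11, 80) + X)*(440279 + F) = (80 + 397201)*(440279 + 320333/8) = 397281*(3842565/8) = 1526578065765/8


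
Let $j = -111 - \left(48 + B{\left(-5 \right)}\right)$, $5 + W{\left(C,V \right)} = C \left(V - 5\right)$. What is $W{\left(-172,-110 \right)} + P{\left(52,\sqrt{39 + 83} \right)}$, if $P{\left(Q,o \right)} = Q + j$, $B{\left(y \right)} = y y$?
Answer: $19643$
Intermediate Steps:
$W{\left(C,V \right)} = -5 + C \left(-5 + V\right)$ ($W{\left(C,V \right)} = -5 + C \left(V - 5\right) = -5 + C \left(-5 + V\right)$)
$B{\left(y \right)} = y^{2}$
$j = -184$ ($j = -111 - \left(48 + \left(-5\right)^{2}\right) = -111 - \left(48 + 25\right) = -111 - 73 = -184$)
$P{\left(Q,o \right)} = -184 + Q$ ($P{\left(Q,o \right)} = Q - 184 = -184 + Q$)
$W{\left(-172,-110 \right)} + P{\left(52,\sqrt{39 + 83} \right)} = \left(-5 - -860 - -18920\right) + \left(-184 + 52\right) = \left(-5 + 860 + 18920\right) - 132 = 19775 - 132 = 19643$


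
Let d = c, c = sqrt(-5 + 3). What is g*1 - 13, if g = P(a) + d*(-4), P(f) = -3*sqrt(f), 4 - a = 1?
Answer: -13 - 3*sqrt(3) - 4*I*sqrt(2) ≈ -18.196 - 5.6569*I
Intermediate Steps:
a = 3 (a = 4 - 1*1 = 4 - 1 = 3)
c = I*sqrt(2) (c = sqrt(-2) = I*sqrt(2) ≈ 1.4142*I)
d = I*sqrt(2) ≈ 1.4142*I
g = -3*sqrt(3) - 4*I*sqrt(2) (g = -3*sqrt(3) + (I*sqrt(2))*(-4) = -3*sqrt(3) - 4*I*sqrt(2) ≈ -5.1962 - 5.6569*I)
g*1 - 13 = (-3*sqrt(3) - 4*I*sqrt(2))*1 - 13 = (-3*sqrt(3) - 4*I*sqrt(2)) - 13 = -13 - 3*sqrt(3) - 4*I*sqrt(2)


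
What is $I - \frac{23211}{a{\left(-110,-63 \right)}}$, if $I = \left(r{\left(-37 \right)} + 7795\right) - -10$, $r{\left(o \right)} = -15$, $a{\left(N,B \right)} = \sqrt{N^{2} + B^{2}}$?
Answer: $7790 - \frac{23211 \sqrt{16069}}{16069} \approx 7606.9$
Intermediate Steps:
$a{\left(N,B \right)} = \sqrt{B^{2} + N^{2}}$
$I = 7790$ ($I = \left(-15 + 7795\right) - -10 = 7780 + 10 = 7790$)
$I - \frac{23211}{a{\left(-110,-63 \right)}} = 7790 - \frac{23211}{\sqrt{\left(-63\right)^{2} + \left(-110\right)^{2}}} = 7790 - \frac{23211}{\sqrt{3969 + 12100}} = 7790 - \frac{23211}{\sqrt{16069}} = 7790 - 23211 \frac{\sqrt{16069}}{16069} = 7790 - \frac{23211 \sqrt{16069}}{16069}$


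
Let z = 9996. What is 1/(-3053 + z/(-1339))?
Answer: -1339/4097963 ≈ -0.00032675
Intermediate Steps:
1/(-3053 + z/(-1339)) = 1/(-3053 + 9996/(-1339)) = 1/(-3053 + 9996*(-1/1339)) = 1/(-3053 - 9996/1339) = 1/(-4097963/1339) = -1339/4097963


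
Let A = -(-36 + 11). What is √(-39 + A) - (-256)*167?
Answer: 42752 + I*√14 ≈ 42752.0 + 3.7417*I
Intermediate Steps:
A = 25 (A = -1*(-25) = 25)
√(-39 + A) - (-256)*167 = √(-39 + 25) - (-256)*167 = √(-14) - 256*(-167) = I*√14 + 42752 = 42752 + I*√14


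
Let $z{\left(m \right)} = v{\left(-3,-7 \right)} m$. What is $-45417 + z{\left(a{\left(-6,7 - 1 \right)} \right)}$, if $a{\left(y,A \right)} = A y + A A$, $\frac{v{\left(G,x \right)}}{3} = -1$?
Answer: $-45417$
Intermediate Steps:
$v{\left(G,x \right)} = -3$ ($v{\left(G,x \right)} = 3 \left(-1\right) = -3$)
$a{\left(y,A \right)} = A^{2} + A y$ ($a{\left(y,A \right)} = A y + A^{2} = A^{2} + A y$)
$z{\left(m \right)} = - 3 m$
$-45417 + z{\left(a{\left(-6,7 - 1 \right)} \right)} = -45417 - 3 \left(7 - 1\right) \left(\left(7 - 1\right) - 6\right) = -45417 - 3 \cdot 6 \left(6 - 6\right) = -45417 - 3 \cdot 6 \cdot 0 = -45417 - 0 = -45417 + 0 = -45417$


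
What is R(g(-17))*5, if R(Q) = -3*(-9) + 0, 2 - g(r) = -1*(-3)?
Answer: 135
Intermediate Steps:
g(r) = -1 (g(r) = 2 - (-1)*(-3) = 2 - 1*3 = 2 - 3 = -1)
R(Q) = 27 (R(Q) = 27 + 0 = 27)
R(g(-17))*5 = 27*5 = 135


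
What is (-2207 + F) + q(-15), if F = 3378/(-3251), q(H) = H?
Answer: -7227100/3251 ≈ -2223.0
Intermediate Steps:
F = -3378/3251 (F = 3378*(-1/3251) = -3378/3251 ≈ -1.0391)
(-2207 + F) + q(-15) = (-2207 - 3378/3251) - 15 = -7178335/3251 - 15 = -7227100/3251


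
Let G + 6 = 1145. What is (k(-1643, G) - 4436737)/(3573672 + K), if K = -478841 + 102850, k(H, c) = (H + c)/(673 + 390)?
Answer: -4716251935/3399134903 ≈ -1.3875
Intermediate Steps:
G = 1139 (G = -6 + 1145 = 1139)
k(H, c) = H/1063 + c/1063 (k(H, c) = (H + c)/1063 = (H + c)*(1/1063) = H/1063 + c/1063)
K = -375991
(k(-1643, G) - 4436737)/(3573672 + K) = (((1/1063)*(-1643) + (1/1063)*1139) - 4436737)/(3573672 - 375991) = ((-1643/1063 + 1139/1063) - 4436737)/3197681 = (-504/1063 - 4436737)*(1/3197681) = -4716251935/1063*1/3197681 = -4716251935/3399134903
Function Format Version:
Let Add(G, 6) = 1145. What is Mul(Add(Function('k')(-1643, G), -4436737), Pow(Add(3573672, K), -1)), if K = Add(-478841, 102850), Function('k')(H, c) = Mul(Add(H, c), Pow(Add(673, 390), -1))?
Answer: Rational(-4716251935, 3399134903) ≈ -1.3875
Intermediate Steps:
G = 1139 (G = Add(-6, 1145) = 1139)
Function('k')(H, c) = Add(Mul(Rational(1, 1063), H), Mul(Rational(1, 1063), c)) (Function('k')(H, c) = Mul(Add(H, c), Pow(1063, -1)) = Mul(Add(H, c), Rational(1, 1063)) = Add(Mul(Rational(1, 1063), H), Mul(Rational(1, 1063), c)))
K = -375991
Mul(Add(Function('k')(-1643, G), -4436737), Pow(Add(3573672, K), -1)) = Mul(Add(Add(Mul(Rational(1, 1063), -1643), Mul(Rational(1, 1063), 1139)), -4436737), Pow(Add(3573672, -375991), -1)) = Mul(Add(Add(Rational(-1643, 1063), Rational(1139, 1063)), -4436737), Pow(3197681, -1)) = Mul(Add(Rational(-504, 1063), -4436737), Rational(1, 3197681)) = Mul(Rational(-4716251935, 1063), Rational(1, 3197681)) = Rational(-4716251935, 3399134903)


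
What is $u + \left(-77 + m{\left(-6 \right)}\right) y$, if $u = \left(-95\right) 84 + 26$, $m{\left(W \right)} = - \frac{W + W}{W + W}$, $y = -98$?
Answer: $-310$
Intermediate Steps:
$m{\left(W \right)} = -1$ ($m{\left(W \right)} = - \frac{2 W}{2 W} = - 2 W \frac{1}{2 W} = \left(-1\right) 1 = -1$)
$u = -7954$ ($u = -7980 + 26 = -7954$)
$u + \left(-77 + m{\left(-6 \right)}\right) y = -7954 + \left(-77 - 1\right) \left(-98\right) = -7954 - -7644 = -7954 + 7644 = -310$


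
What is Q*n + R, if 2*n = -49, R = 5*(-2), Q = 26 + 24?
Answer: -1235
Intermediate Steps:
Q = 50
R = -10
n = -49/2 (n = (1/2)*(-49) = -49/2 ≈ -24.500)
Q*n + R = 50*(-49/2) - 10 = -1225 - 10 = -1235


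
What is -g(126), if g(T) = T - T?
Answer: 0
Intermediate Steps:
g(T) = 0
-g(126) = -1*0 = 0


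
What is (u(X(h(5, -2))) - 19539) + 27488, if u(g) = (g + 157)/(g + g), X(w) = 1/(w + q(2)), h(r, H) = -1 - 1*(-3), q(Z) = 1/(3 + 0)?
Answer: 24398/3 ≈ 8132.7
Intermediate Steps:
q(Z) = 1/3
h(r, H) = 2 (h(r, H) = -1 + 3 = 2)
X(w) = 1/(1/3 + w) (X(w) = 1/(w + 1/3) = 1/(1/3 + w))
u(g) = (157 + g)/(2*g) (u(g) = (157 + g)/((2*g)) = (157 + g)*(1/(2*g)) = (157 + g)/(2*g))
(u(X(h(5, -2))) - 19539) + 27488 = ((157 + 3/(1 + 3*2))/(2*((3/(1 + 3*2)))) - 19539) + 27488 = ((157 + 3/(1 + 6))/(2*((3/(1 + 6)))) - 19539) + 27488 = ((157 + 3/7)/(2*((3/7))) - 19539) + 27488 = ((157 + 3*(1/7))/(2*((3*(1/7)))) - 19539) + 27488 = ((157 + 3/7)/(2*(3/7)) - 19539) + 27488 = ((1/2)*(7/3)*(1102/7) - 19539) + 27488 = (551/3 - 19539) + 27488 = -58066/3 + 27488 = 24398/3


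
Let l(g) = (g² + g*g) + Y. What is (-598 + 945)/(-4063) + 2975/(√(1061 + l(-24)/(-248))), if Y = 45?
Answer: -347/4063 + 5950*√16239722/261931 ≈ 91.456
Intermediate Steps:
l(g) = 45 + 2*g² (l(g) = (g² + g*g) + 45 = (g² + g²) + 45 = 2*g² + 45 = 45 + 2*g²)
(-598 + 945)/(-4063) + 2975/(√(1061 + l(-24)/(-248))) = (-598 + 945)/(-4063) + 2975/(√(1061 + (45 + 2*(-24)²)/(-248))) = 347*(-1/4063) + 2975/(√(1061 + (45 + 2*576)*(-1/248))) = -347/4063 + 2975/(√(1061 + (45 + 1152)*(-1/248))) = -347/4063 + 2975/(√(1061 + 1197*(-1/248))) = -347/4063 + 2975/(√(1061 - 1197/248)) = -347/4063 + 2975/(√(261931/248)) = -347/4063 + 2975/((√16239722/124)) = -347/4063 + 2975*(2*√16239722/261931) = -347/4063 + 5950*√16239722/261931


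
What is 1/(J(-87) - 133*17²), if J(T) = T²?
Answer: -1/30868 ≈ -3.2396e-5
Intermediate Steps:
1/(J(-87) - 133*17²) = 1/((-87)² - 133*17²) = 1/(7569 - 133*289) = 1/(7569 - 38437) = 1/(-30868) = -1/30868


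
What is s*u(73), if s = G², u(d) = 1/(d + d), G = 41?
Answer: 1681/146 ≈ 11.514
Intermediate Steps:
u(d) = 1/(2*d)
s = 1681 (s = 41² = 1681)
s*u(73) = 1681*((½)/73) = 1681*((½)*(1/73)) = 1681*(1/146) = 1681/146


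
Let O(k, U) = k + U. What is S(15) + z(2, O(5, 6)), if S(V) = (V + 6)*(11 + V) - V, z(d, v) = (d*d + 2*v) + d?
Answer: 559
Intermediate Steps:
O(k, U) = U + k
z(d, v) = d + d² + 2*v (z(d, v) = (d² + 2*v) + d = d + d² + 2*v)
S(V) = -V + (6 + V)*(11 + V) (S(V) = (6 + V)*(11 + V) - V = -V + (6 + V)*(11 + V))
S(15) + z(2, O(5, 6)) = (66 + 15² + 16*15) + (2 + 2² + 2*(6 + 5)) = (66 + 225 + 240) + (2 + 4 + 2*11) = 531 + (2 + 4 + 22) = 531 + 28 = 559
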